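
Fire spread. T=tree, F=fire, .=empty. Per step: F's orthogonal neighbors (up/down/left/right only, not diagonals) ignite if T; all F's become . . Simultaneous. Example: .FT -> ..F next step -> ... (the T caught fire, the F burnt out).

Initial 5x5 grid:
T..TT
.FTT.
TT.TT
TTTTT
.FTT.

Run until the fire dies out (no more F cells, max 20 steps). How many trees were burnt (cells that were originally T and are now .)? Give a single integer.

Step 1: +4 fires, +2 burnt (F count now 4)
Step 2: +5 fires, +4 burnt (F count now 5)
Step 3: +3 fires, +5 burnt (F count now 3)
Step 4: +3 fires, +3 burnt (F count now 3)
Step 5: +0 fires, +3 burnt (F count now 0)
Fire out after step 5
Initially T: 16, now '.': 24
Total burnt (originally-T cells now '.'): 15

Answer: 15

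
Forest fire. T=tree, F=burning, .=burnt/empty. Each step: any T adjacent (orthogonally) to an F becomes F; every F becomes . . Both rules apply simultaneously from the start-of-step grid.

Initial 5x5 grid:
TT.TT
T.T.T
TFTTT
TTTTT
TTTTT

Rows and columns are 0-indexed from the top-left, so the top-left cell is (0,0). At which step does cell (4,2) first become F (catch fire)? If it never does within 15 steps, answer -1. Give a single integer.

Step 1: cell (4,2)='T' (+3 fires, +1 burnt)
Step 2: cell (4,2)='T' (+6 fires, +3 burnt)
Step 3: cell (4,2)='F' (+5 fires, +6 burnt)
  -> target ignites at step 3
Step 4: cell (4,2)='.' (+4 fires, +5 burnt)
Step 5: cell (4,2)='.' (+2 fires, +4 burnt)
Step 6: cell (4,2)='.' (+1 fires, +2 burnt)
Step 7: cell (4,2)='.' (+0 fires, +1 burnt)
  fire out at step 7

3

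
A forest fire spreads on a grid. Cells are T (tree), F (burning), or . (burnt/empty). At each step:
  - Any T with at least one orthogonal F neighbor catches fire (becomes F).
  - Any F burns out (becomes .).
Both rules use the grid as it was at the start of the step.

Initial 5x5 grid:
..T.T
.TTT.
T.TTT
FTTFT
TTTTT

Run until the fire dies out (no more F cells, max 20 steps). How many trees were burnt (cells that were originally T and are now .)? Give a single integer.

Answer: 16

Derivation:
Step 1: +7 fires, +2 burnt (F count now 7)
Step 2: +6 fires, +7 burnt (F count now 6)
Step 3: +1 fires, +6 burnt (F count now 1)
Step 4: +2 fires, +1 burnt (F count now 2)
Step 5: +0 fires, +2 burnt (F count now 0)
Fire out after step 5
Initially T: 17, now '.': 24
Total burnt (originally-T cells now '.'): 16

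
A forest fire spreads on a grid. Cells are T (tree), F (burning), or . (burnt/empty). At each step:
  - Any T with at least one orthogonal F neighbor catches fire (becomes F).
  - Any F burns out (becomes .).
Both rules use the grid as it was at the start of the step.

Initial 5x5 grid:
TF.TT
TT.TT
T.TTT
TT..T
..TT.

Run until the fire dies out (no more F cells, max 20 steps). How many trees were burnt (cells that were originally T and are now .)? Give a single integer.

Answer: 6

Derivation:
Step 1: +2 fires, +1 burnt (F count now 2)
Step 2: +1 fires, +2 burnt (F count now 1)
Step 3: +1 fires, +1 burnt (F count now 1)
Step 4: +1 fires, +1 burnt (F count now 1)
Step 5: +1 fires, +1 burnt (F count now 1)
Step 6: +0 fires, +1 burnt (F count now 0)
Fire out after step 6
Initially T: 16, now '.': 15
Total burnt (originally-T cells now '.'): 6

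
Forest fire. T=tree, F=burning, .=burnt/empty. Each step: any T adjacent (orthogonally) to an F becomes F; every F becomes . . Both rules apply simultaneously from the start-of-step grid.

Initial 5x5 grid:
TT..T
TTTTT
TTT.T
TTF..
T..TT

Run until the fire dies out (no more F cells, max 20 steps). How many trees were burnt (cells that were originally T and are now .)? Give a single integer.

Step 1: +2 fires, +1 burnt (F count now 2)
Step 2: +3 fires, +2 burnt (F count now 3)
Step 3: +4 fires, +3 burnt (F count now 4)
Step 4: +3 fires, +4 burnt (F count now 3)
Step 5: +3 fires, +3 burnt (F count now 3)
Step 6: +0 fires, +3 burnt (F count now 0)
Fire out after step 6
Initially T: 17, now '.': 23
Total burnt (originally-T cells now '.'): 15

Answer: 15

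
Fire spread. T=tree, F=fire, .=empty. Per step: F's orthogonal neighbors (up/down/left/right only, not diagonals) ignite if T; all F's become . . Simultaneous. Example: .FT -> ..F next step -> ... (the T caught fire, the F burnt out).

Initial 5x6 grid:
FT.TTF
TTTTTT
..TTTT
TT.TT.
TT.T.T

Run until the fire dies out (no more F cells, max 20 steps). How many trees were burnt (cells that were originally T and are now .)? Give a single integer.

Answer: 16

Derivation:
Step 1: +4 fires, +2 burnt (F count now 4)
Step 2: +4 fires, +4 burnt (F count now 4)
Step 3: +3 fires, +4 burnt (F count now 3)
Step 4: +3 fires, +3 burnt (F count now 3)
Step 5: +1 fires, +3 burnt (F count now 1)
Step 6: +1 fires, +1 burnt (F count now 1)
Step 7: +0 fires, +1 burnt (F count now 0)
Fire out after step 7
Initially T: 21, now '.': 25
Total burnt (originally-T cells now '.'): 16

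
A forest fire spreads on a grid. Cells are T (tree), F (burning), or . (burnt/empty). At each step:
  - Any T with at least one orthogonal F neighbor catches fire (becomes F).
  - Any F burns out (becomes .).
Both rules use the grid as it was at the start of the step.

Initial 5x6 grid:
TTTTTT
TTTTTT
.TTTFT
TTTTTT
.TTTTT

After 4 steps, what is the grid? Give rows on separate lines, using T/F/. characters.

Step 1: 4 trees catch fire, 1 burn out
  TTTTTT
  TTTTFT
  .TTF.F
  TTTTFT
  .TTTTT
Step 2: 7 trees catch fire, 4 burn out
  TTTTFT
  TTTF.F
  .TF...
  TTTF.F
  .TTTFT
Step 3: 7 trees catch fire, 7 burn out
  TTTF.F
  TTF...
  .F....
  TTF...
  .TTF.F
Step 4: 4 trees catch fire, 7 burn out
  TTF...
  TF....
  ......
  TF....
  .TF...

TTF...
TF....
......
TF....
.TF...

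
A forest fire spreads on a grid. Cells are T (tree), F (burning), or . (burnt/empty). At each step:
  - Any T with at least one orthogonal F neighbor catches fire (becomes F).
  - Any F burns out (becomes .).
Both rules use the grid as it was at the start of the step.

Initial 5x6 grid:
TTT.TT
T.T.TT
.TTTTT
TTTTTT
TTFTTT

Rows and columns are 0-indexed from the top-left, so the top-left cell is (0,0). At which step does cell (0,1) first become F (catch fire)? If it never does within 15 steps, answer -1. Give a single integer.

Step 1: cell (0,1)='T' (+3 fires, +1 burnt)
Step 2: cell (0,1)='T' (+5 fires, +3 burnt)
Step 3: cell (0,1)='T' (+6 fires, +5 burnt)
Step 4: cell (0,1)='T' (+3 fires, +6 burnt)
Step 5: cell (0,1)='F' (+3 fires, +3 burnt)
  -> target ignites at step 5
Step 6: cell (0,1)='.' (+3 fires, +3 burnt)
Step 7: cell (0,1)='.' (+2 fires, +3 burnt)
Step 8: cell (0,1)='.' (+0 fires, +2 burnt)
  fire out at step 8

5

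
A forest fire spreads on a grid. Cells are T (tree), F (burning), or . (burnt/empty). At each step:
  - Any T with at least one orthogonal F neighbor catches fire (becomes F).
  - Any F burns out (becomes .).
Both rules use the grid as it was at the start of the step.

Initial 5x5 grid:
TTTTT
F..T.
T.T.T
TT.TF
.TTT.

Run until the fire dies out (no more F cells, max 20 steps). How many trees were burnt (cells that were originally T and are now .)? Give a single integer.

Step 1: +4 fires, +2 burnt (F count now 4)
Step 2: +3 fires, +4 burnt (F count now 3)
Step 3: +3 fires, +3 burnt (F count now 3)
Step 4: +2 fires, +3 burnt (F count now 2)
Step 5: +2 fires, +2 burnt (F count now 2)
Step 6: +0 fires, +2 burnt (F count now 0)
Fire out after step 6
Initially T: 15, now '.': 24
Total burnt (originally-T cells now '.'): 14

Answer: 14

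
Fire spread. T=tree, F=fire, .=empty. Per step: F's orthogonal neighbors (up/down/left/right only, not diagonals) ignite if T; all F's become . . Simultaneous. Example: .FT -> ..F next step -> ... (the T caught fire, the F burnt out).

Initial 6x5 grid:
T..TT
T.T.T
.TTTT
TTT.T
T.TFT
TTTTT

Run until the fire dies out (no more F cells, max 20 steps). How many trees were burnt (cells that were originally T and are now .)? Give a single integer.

Step 1: +3 fires, +1 burnt (F count now 3)
Step 2: +4 fires, +3 burnt (F count now 4)
Step 3: +4 fires, +4 burnt (F count now 4)
Step 4: +6 fires, +4 burnt (F count now 6)
Step 5: +2 fires, +6 burnt (F count now 2)
Step 6: +1 fires, +2 burnt (F count now 1)
Step 7: +0 fires, +1 burnt (F count now 0)
Fire out after step 7
Initially T: 22, now '.': 28
Total burnt (originally-T cells now '.'): 20

Answer: 20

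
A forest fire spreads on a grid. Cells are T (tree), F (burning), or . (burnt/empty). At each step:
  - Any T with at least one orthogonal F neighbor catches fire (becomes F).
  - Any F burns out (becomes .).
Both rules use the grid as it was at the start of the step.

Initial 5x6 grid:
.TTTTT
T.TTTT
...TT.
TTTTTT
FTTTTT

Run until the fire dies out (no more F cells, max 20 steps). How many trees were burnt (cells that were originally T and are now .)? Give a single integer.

Answer: 22

Derivation:
Step 1: +2 fires, +1 burnt (F count now 2)
Step 2: +2 fires, +2 burnt (F count now 2)
Step 3: +2 fires, +2 burnt (F count now 2)
Step 4: +2 fires, +2 burnt (F count now 2)
Step 5: +3 fires, +2 burnt (F count now 3)
Step 6: +3 fires, +3 burnt (F count now 3)
Step 7: +3 fires, +3 burnt (F count now 3)
Step 8: +3 fires, +3 burnt (F count now 3)
Step 9: +2 fires, +3 burnt (F count now 2)
Step 10: +0 fires, +2 burnt (F count now 0)
Fire out after step 10
Initially T: 23, now '.': 29
Total burnt (originally-T cells now '.'): 22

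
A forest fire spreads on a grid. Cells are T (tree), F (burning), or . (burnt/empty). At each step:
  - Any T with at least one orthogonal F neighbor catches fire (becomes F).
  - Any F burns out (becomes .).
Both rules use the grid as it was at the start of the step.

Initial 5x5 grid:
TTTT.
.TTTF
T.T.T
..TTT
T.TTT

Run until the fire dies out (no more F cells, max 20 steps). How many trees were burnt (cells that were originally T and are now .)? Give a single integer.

Answer: 15

Derivation:
Step 1: +2 fires, +1 burnt (F count now 2)
Step 2: +3 fires, +2 burnt (F count now 3)
Step 3: +5 fires, +3 burnt (F count now 5)
Step 4: +3 fires, +5 burnt (F count now 3)
Step 5: +2 fires, +3 burnt (F count now 2)
Step 6: +0 fires, +2 burnt (F count now 0)
Fire out after step 6
Initially T: 17, now '.': 23
Total burnt (originally-T cells now '.'): 15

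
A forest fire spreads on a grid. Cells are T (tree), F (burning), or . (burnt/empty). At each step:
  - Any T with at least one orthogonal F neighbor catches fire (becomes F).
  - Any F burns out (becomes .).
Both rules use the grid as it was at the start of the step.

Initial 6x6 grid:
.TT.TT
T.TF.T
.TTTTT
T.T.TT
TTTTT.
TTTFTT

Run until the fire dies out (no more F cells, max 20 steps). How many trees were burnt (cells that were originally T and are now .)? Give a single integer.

Answer: 25

Derivation:
Step 1: +5 fires, +2 burnt (F count now 5)
Step 2: +7 fires, +5 burnt (F count now 7)
Step 3: +7 fires, +7 burnt (F count now 7)
Step 4: +3 fires, +7 burnt (F count now 3)
Step 5: +2 fires, +3 burnt (F count now 2)
Step 6: +1 fires, +2 burnt (F count now 1)
Step 7: +0 fires, +1 burnt (F count now 0)
Fire out after step 7
Initially T: 26, now '.': 35
Total burnt (originally-T cells now '.'): 25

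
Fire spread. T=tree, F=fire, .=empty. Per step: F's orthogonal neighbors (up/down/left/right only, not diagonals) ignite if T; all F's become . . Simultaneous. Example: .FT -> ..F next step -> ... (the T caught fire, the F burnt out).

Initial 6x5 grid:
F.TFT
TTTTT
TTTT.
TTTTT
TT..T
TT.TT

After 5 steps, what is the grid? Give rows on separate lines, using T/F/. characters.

Step 1: 4 trees catch fire, 2 burn out
  ..F.F
  FTTFT
  TTTT.
  TTTTT
  TT..T
  TT.TT
Step 2: 5 trees catch fire, 4 burn out
  .....
  .FF.F
  FTTF.
  TTTTT
  TT..T
  TT.TT
Step 3: 4 trees catch fire, 5 burn out
  .....
  .....
  .FF..
  FTTFT
  TT..T
  TT.TT
Step 4: 4 trees catch fire, 4 burn out
  .....
  .....
  .....
  .FF.F
  FT..T
  TT.TT
Step 5: 3 trees catch fire, 4 burn out
  .....
  .....
  .....
  .....
  .F..F
  FT.TT

.....
.....
.....
.....
.F..F
FT.TT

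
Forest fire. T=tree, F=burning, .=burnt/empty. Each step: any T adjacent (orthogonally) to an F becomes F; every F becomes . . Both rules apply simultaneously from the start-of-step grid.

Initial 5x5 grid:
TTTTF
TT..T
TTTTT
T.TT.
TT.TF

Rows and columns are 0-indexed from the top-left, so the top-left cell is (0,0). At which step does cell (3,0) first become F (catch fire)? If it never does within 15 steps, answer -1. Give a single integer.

Step 1: cell (3,0)='T' (+3 fires, +2 burnt)
Step 2: cell (3,0)='T' (+3 fires, +3 burnt)
Step 3: cell (3,0)='T' (+3 fires, +3 burnt)
Step 4: cell (3,0)='T' (+3 fires, +3 burnt)
Step 5: cell (3,0)='T' (+2 fires, +3 burnt)
Step 6: cell (3,0)='T' (+1 fires, +2 burnt)
Step 7: cell (3,0)='F' (+1 fires, +1 burnt)
  -> target ignites at step 7
Step 8: cell (3,0)='.' (+1 fires, +1 burnt)
Step 9: cell (3,0)='.' (+1 fires, +1 burnt)
Step 10: cell (3,0)='.' (+0 fires, +1 burnt)
  fire out at step 10

7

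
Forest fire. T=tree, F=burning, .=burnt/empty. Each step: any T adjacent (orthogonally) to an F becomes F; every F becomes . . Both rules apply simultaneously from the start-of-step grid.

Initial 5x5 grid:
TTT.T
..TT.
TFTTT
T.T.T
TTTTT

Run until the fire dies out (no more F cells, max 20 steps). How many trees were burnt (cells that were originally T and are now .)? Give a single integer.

Answer: 17

Derivation:
Step 1: +2 fires, +1 burnt (F count now 2)
Step 2: +4 fires, +2 burnt (F count now 4)
Step 3: +5 fires, +4 burnt (F count now 5)
Step 4: +4 fires, +5 burnt (F count now 4)
Step 5: +2 fires, +4 burnt (F count now 2)
Step 6: +0 fires, +2 burnt (F count now 0)
Fire out after step 6
Initially T: 18, now '.': 24
Total burnt (originally-T cells now '.'): 17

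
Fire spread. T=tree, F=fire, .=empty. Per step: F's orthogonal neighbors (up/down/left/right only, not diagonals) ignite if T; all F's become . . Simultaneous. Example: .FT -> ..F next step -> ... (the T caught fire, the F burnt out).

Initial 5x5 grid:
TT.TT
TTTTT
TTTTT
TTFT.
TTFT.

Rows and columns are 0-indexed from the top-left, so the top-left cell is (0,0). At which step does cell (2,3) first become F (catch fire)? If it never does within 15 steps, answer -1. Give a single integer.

Step 1: cell (2,3)='T' (+5 fires, +2 burnt)
Step 2: cell (2,3)='F' (+5 fires, +5 burnt)
  -> target ignites at step 2
Step 3: cell (2,3)='.' (+4 fires, +5 burnt)
Step 4: cell (2,3)='.' (+4 fires, +4 burnt)
Step 5: cell (2,3)='.' (+2 fires, +4 burnt)
Step 6: cell (2,3)='.' (+0 fires, +2 burnt)
  fire out at step 6

2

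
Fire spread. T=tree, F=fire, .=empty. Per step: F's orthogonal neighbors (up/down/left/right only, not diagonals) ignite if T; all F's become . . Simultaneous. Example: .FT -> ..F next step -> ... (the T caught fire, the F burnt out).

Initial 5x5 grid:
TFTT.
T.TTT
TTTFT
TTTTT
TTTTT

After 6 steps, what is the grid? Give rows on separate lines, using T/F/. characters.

Step 1: 6 trees catch fire, 2 burn out
  F.FT.
  T.TFT
  TTF.F
  TTTFT
  TTTTT
Step 2: 8 trees catch fire, 6 burn out
  ...F.
  F.F.F
  TF...
  TTF.F
  TTTFT
Step 3: 4 trees catch fire, 8 burn out
  .....
  .....
  F....
  TF...
  TTF.F
Step 4: 2 trees catch fire, 4 burn out
  .....
  .....
  .....
  F....
  TF...
Step 5: 1 trees catch fire, 2 burn out
  .....
  .....
  .....
  .....
  F....
Step 6: 0 trees catch fire, 1 burn out
  .....
  .....
  .....
  .....
  .....

.....
.....
.....
.....
.....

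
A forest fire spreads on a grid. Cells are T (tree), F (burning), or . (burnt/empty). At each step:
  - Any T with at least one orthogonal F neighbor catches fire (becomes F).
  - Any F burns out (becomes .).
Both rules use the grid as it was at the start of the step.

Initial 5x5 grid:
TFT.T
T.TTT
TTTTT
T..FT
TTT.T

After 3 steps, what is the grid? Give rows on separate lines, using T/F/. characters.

Step 1: 4 trees catch fire, 2 burn out
  F.F.T
  T.TTT
  TTTFT
  T...F
  TTT.T
Step 2: 6 trees catch fire, 4 burn out
  ....T
  F.FFT
  TTF.F
  T....
  TTT.F
Step 3: 3 trees catch fire, 6 burn out
  ....T
  ....F
  FF...
  T....
  TTT..

....T
....F
FF...
T....
TTT..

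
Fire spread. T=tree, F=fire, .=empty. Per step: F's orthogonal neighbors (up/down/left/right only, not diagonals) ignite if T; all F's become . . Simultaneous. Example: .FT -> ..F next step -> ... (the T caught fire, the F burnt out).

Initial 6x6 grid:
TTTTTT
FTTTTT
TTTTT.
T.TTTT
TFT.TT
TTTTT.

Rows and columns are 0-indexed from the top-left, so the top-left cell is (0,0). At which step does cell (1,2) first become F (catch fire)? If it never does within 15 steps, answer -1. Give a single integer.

Step 1: cell (1,2)='T' (+6 fires, +2 burnt)
Step 2: cell (1,2)='F' (+7 fires, +6 burnt)
  -> target ignites at step 2
Step 3: cell (1,2)='.' (+5 fires, +7 burnt)
Step 4: cell (1,2)='.' (+5 fires, +5 burnt)
Step 5: cell (1,2)='.' (+5 fires, +5 burnt)
Step 6: cell (1,2)='.' (+2 fires, +5 burnt)
Step 7: cell (1,2)='.' (+0 fires, +2 burnt)
  fire out at step 7

2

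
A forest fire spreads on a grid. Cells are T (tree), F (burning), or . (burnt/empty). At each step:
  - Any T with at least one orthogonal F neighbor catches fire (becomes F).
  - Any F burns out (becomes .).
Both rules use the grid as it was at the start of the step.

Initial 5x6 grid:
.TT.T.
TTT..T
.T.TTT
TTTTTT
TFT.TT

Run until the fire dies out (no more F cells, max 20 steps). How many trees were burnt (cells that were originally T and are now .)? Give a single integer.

Answer: 20

Derivation:
Step 1: +3 fires, +1 burnt (F count now 3)
Step 2: +3 fires, +3 burnt (F count now 3)
Step 3: +2 fires, +3 burnt (F count now 2)
Step 4: +5 fires, +2 burnt (F count now 5)
Step 5: +4 fires, +5 burnt (F count now 4)
Step 6: +2 fires, +4 burnt (F count now 2)
Step 7: +1 fires, +2 burnt (F count now 1)
Step 8: +0 fires, +1 burnt (F count now 0)
Fire out after step 8
Initially T: 21, now '.': 29
Total burnt (originally-T cells now '.'): 20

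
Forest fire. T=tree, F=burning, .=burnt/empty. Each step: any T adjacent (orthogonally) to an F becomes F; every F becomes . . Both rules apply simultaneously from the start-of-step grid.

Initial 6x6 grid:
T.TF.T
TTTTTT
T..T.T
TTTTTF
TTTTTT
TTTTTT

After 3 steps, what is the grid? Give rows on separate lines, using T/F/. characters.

Step 1: 5 trees catch fire, 2 burn out
  T.F..T
  TTTFTT
  T..T.F
  TTTTF.
  TTTTTF
  TTTTTT
Step 2: 7 trees catch fire, 5 burn out
  T....T
  TTF.FF
  T..F..
  TTTF..
  TTTTF.
  TTTTTF
Step 3: 5 trees catch fire, 7 burn out
  T....F
  TF....
  T.....
  TTF...
  TTTF..
  TTTTF.

T....F
TF....
T.....
TTF...
TTTF..
TTTTF.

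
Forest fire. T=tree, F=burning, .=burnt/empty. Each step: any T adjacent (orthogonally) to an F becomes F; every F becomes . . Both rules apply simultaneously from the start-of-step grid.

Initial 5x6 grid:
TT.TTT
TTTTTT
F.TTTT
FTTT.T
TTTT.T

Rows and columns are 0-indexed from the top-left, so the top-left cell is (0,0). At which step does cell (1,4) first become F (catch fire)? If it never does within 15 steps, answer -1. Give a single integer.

Step 1: cell (1,4)='T' (+3 fires, +2 burnt)
Step 2: cell (1,4)='T' (+4 fires, +3 burnt)
Step 3: cell (1,4)='T' (+5 fires, +4 burnt)
Step 4: cell (1,4)='T' (+3 fires, +5 burnt)
Step 5: cell (1,4)='F' (+3 fires, +3 burnt)
  -> target ignites at step 5
Step 6: cell (1,4)='.' (+3 fires, +3 burnt)
Step 7: cell (1,4)='.' (+2 fires, +3 burnt)
Step 8: cell (1,4)='.' (+1 fires, +2 burnt)
Step 9: cell (1,4)='.' (+0 fires, +1 burnt)
  fire out at step 9

5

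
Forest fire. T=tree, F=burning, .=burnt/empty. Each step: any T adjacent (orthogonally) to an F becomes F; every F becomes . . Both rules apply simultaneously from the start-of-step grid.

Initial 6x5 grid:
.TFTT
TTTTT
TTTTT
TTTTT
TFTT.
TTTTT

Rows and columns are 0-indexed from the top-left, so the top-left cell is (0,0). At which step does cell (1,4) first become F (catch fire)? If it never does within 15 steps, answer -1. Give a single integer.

Step 1: cell (1,4)='T' (+7 fires, +2 burnt)
Step 2: cell (1,4)='T' (+10 fires, +7 burnt)
Step 3: cell (1,4)='F' (+6 fires, +10 burnt)
  -> target ignites at step 3
Step 4: cell (1,4)='.' (+3 fires, +6 burnt)
Step 5: cell (1,4)='.' (+0 fires, +3 burnt)
  fire out at step 5

3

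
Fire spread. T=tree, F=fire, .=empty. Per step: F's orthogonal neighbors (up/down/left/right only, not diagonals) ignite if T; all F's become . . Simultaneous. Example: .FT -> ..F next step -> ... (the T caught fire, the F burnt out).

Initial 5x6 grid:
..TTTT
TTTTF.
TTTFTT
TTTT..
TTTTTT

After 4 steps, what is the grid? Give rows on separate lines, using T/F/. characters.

Step 1: 5 trees catch fire, 2 burn out
  ..TTFT
  TTTF..
  TTF.FT
  TTTF..
  TTTTTT
Step 2: 7 trees catch fire, 5 burn out
  ..TF.F
  TTF...
  TF...F
  TTF...
  TTTFTT
Step 3: 6 trees catch fire, 7 burn out
  ..F...
  TF....
  F.....
  TF....
  TTF.FT
Step 4: 4 trees catch fire, 6 burn out
  ......
  F.....
  ......
  F.....
  TF...F

......
F.....
......
F.....
TF...F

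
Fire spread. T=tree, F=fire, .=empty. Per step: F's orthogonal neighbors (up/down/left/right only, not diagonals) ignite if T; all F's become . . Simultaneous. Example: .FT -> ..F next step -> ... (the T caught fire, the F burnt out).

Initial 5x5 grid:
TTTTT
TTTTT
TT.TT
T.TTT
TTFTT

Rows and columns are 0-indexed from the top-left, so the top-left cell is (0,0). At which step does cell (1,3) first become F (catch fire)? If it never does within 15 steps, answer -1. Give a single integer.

Step 1: cell (1,3)='T' (+3 fires, +1 burnt)
Step 2: cell (1,3)='T' (+3 fires, +3 burnt)
Step 3: cell (1,3)='T' (+3 fires, +3 burnt)
Step 4: cell (1,3)='F' (+3 fires, +3 burnt)
  -> target ignites at step 4
Step 5: cell (1,3)='.' (+5 fires, +3 burnt)
Step 6: cell (1,3)='.' (+4 fires, +5 burnt)
Step 7: cell (1,3)='.' (+1 fires, +4 burnt)
Step 8: cell (1,3)='.' (+0 fires, +1 burnt)
  fire out at step 8

4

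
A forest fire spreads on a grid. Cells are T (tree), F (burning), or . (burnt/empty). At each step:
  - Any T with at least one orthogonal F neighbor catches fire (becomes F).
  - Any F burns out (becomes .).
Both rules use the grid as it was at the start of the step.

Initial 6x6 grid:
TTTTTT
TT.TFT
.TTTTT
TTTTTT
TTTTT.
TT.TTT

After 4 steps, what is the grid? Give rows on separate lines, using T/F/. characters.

Step 1: 4 trees catch fire, 1 burn out
  TTTTFT
  TT.F.F
  .TTTFT
  TTTTTT
  TTTTT.
  TT.TTT
Step 2: 5 trees catch fire, 4 burn out
  TTTF.F
  TT....
  .TTF.F
  TTTTFT
  TTTTT.
  TT.TTT
Step 3: 5 trees catch fire, 5 burn out
  TTF...
  TT....
  .TF...
  TTTF.F
  TTTTF.
  TT.TTT
Step 4: 5 trees catch fire, 5 burn out
  TF....
  TT....
  .F....
  TTF...
  TTTF..
  TT.TFT

TF....
TT....
.F....
TTF...
TTTF..
TT.TFT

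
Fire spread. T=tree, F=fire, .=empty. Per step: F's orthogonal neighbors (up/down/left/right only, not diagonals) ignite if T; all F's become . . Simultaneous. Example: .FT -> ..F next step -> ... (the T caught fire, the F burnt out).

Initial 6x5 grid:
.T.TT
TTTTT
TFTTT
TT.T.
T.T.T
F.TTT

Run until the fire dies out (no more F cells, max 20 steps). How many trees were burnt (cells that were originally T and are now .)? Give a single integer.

Step 1: +5 fires, +2 burnt (F count now 5)
Step 2: +5 fires, +5 burnt (F count now 5)
Step 3: +3 fires, +5 burnt (F count now 3)
Step 4: +2 fires, +3 burnt (F count now 2)
Step 5: +1 fires, +2 burnt (F count now 1)
Step 6: +0 fires, +1 burnt (F count now 0)
Fire out after step 6
Initially T: 21, now '.': 25
Total burnt (originally-T cells now '.'): 16

Answer: 16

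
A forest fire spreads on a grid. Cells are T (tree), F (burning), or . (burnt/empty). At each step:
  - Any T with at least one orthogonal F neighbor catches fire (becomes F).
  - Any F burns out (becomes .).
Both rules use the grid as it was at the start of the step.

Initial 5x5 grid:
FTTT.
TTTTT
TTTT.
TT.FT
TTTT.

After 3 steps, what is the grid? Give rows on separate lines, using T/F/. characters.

Step 1: 5 trees catch fire, 2 burn out
  .FTT.
  FTTTT
  TTTF.
  TT..F
  TTTF.
Step 2: 6 trees catch fire, 5 burn out
  ..FT.
  .FTFT
  FTF..
  TT...
  TTF..
Step 3: 6 trees catch fire, 6 burn out
  ...F.
  ..F.F
  .F...
  FT...
  TF...

...F.
..F.F
.F...
FT...
TF...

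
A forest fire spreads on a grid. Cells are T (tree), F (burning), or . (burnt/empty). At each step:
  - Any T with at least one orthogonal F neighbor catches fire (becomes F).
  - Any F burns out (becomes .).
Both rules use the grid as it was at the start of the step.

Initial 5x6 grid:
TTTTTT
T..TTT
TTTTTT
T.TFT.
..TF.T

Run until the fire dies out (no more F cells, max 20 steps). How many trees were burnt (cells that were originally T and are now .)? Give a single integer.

Answer: 20

Derivation:
Step 1: +4 fires, +2 burnt (F count now 4)
Step 2: +3 fires, +4 burnt (F count now 3)
Step 3: +4 fires, +3 burnt (F count now 4)
Step 4: +4 fires, +4 burnt (F count now 4)
Step 5: +4 fires, +4 burnt (F count now 4)
Step 6: +1 fires, +4 burnt (F count now 1)
Step 7: +0 fires, +1 burnt (F count now 0)
Fire out after step 7
Initially T: 21, now '.': 29
Total burnt (originally-T cells now '.'): 20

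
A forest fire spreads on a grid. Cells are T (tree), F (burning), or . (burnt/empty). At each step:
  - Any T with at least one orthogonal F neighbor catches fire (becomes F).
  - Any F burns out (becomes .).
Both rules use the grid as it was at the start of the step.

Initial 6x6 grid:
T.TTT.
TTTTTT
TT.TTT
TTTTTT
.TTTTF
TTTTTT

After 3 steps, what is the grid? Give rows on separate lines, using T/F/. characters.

Step 1: 3 trees catch fire, 1 burn out
  T.TTT.
  TTTTTT
  TT.TTT
  TTTTTF
  .TTTF.
  TTTTTF
Step 2: 4 trees catch fire, 3 burn out
  T.TTT.
  TTTTTT
  TT.TTF
  TTTTF.
  .TTF..
  TTTTF.
Step 3: 5 trees catch fire, 4 burn out
  T.TTT.
  TTTTTF
  TT.TF.
  TTTF..
  .TF...
  TTTF..

T.TTT.
TTTTTF
TT.TF.
TTTF..
.TF...
TTTF..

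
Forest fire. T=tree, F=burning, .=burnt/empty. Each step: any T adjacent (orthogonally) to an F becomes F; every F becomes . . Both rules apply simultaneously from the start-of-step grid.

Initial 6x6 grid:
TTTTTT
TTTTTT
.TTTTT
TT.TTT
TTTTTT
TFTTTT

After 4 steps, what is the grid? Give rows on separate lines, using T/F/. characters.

Step 1: 3 trees catch fire, 1 burn out
  TTTTTT
  TTTTTT
  .TTTTT
  TT.TTT
  TFTTTT
  F.FTTT
Step 2: 4 trees catch fire, 3 burn out
  TTTTTT
  TTTTTT
  .TTTTT
  TF.TTT
  F.FTTT
  ...FTT
Step 3: 4 trees catch fire, 4 burn out
  TTTTTT
  TTTTTT
  .FTTTT
  F..TTT
  ...FTT
  ....FT
Step 4: 5 trees catch fire, 4 burn out
  TTTTTT
  TFTTTT
  ..FTTT
  ...FTT
  ....FT
  .....F

TTTTTT
TFTTTT
..FTTT
...FTT
....FT
.....F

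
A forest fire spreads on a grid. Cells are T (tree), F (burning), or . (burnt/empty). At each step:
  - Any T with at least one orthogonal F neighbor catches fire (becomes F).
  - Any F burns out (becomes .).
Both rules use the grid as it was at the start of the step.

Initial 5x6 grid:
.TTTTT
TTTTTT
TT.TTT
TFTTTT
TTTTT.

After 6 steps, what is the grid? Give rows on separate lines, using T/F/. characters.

Step 1: 4 trees catch fire, 1 burn out
  .TTTTT
  TTTTTT
  TF.TTT
  F.FTTT
  TFTTT.
Step 2: 5 trees catch fire, 4 burn out
  .TTTTT
  TFTTTT
  F..TTT
  ...FTT
  F.FTT.
Step 3: 6 trees catch fire, 5 burn out
  .FTTTT
  F.FTTT
  ...FTT
  ....FT
  ...FT.
Step 4: 5 trees catch fire, 6 burn out
  ..FTTT
  ...FTT
  ....FT
  .....F
  ....F.
Step 5: 3 trees catch fire, 5 burn out
  ...FTT
  ....FT
  .....F
  ......
  ......
Step 6: 2 trees catch fire, 3 burn out
  ....FT
  .....F
  ......
  ......
  ......

....FT
.....F
......
......
......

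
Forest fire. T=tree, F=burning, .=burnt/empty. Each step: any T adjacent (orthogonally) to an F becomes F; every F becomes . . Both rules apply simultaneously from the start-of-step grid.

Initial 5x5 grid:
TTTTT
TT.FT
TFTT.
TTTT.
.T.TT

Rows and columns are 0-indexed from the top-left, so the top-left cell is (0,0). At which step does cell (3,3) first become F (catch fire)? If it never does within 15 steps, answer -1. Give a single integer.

Step 1: cell (3,3)='T' (+7 fires, +2 burnt)
Step 2: cell (3,3)='F' (+8 fires, +7 burnt)
  -> target ignites at step 2
Step 3: cell (3,3)='.' (+2 fires, +8 burnt)
Step 4: cell (3,3)='.' (+1 fires, +2 burnt)
Step 5: cell (3,3)='.' (+0 fires, +1 burnt)
  fire out at step 5

2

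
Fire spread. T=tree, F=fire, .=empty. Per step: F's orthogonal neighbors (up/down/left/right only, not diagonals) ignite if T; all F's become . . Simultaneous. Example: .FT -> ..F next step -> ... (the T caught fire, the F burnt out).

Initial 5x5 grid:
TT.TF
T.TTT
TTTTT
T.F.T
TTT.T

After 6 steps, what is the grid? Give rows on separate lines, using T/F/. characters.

Step 1: 4 trees catch fire, 2 burn out
  TT.F.
  T.TTF
  TTFTT
  T...T
  TTF.T
Step 2: 6 trees catch fire, 4 burn out
  TT...
  T.FF.
  TF.FF
  T...T
  TF..T
Step 3: 3 trees catch fire, 6 burn out
  TT...
  T....
  F....
  T...F
  F...T
Step 4: 3 trees catch fire, 3 burn out
  TT...
  F....
  .....
  F....
  ....F
Step 5: 1 trees catch fire, 3 burn out
  FT...
  .....
  .....
  .....
  .....
Step 6: 1 trees catch fire, 1 burn out
  .F...
  .....
  .....
  .....
  .....

.F...
.....
.....
.....
.....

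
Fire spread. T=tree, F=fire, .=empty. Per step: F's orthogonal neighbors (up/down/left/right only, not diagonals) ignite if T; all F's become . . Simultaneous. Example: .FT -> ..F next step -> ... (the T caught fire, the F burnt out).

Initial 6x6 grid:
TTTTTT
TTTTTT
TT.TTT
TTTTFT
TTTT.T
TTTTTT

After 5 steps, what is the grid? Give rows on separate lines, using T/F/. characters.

Step 1: 3 trees catch fire, 1 burn out
  TTTTTT
  TTTTTT
  TT.TFT
  TTTF.F
  TTTT.T
  TTTTTT
Step 2: 6 trees catch fire, 3 burn out
  TTTTTT
  TTTTFT
  TT.F.F
  TTF...
  TTTF.F
  TTTTTT
Step 3: 7 trees catch fire, 6 burn out
  TTTTFT
  TTTF.F
  TT....
  TF....
  TTF...
  TTTFTF
Step 4: 8 trees catch fire, 7 burn out
  TTTF.F
  TTF...
  TF....
  F.....
  TF....
  TTF.F.
Step 5: 5 trees catch fire, 8 burn out
  TTF...
  TF....
  F.....
  ......
  F.....
  TF....

TTF...
TF....
F.....
......
F.....
TF....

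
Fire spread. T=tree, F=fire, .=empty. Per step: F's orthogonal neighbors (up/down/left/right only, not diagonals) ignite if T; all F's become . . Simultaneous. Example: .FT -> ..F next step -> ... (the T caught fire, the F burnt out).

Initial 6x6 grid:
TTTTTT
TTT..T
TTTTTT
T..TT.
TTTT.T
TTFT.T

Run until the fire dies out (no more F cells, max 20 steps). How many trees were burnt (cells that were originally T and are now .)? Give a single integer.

Answer: 26

Derivation:
Step 1: +3 fires, +1 burnt (F count now 3)
Step 2: +3 fires, +3 burnt (F count now 3)
Step 3: +2 fires, +3 burnt (F count now 2)
Step 4: +3 fires, +2 burnt (F count now 3)
Step 5: +3 fires, +3 burnt (F count now 3)
Step 6: +4 fires, +3 burnt (F count now 4)
Step 7: +4 fires, +4 burnt (F count now 4)
Step 8: +3 fires, +4 burnt (F count now 3)
Step 9: +1 fires, +3 burnt (F count now 1)
Step 10: +0 fires, +1 burnt (F count now 0)
Fire out after step 10
Initially T: 28, now '.': 34
Total burnt (originally-T cells now '.'): 26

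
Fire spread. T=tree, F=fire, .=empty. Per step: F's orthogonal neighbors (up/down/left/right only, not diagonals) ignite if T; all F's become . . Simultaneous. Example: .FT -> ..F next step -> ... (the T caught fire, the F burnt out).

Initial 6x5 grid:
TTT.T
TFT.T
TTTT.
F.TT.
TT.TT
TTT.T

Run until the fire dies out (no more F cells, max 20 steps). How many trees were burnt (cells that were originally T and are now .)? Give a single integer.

Step 1: +6 fires, +2 burnt (F count now 6)
Step 2: +5 fires, +6 burnt (F count now 5)
Step 3: +3 fires, +5 burnt (F count now 3)
Step 4: +2 fires, +3 burnt (F count now 2)
Step 5: +1 fires, +2 burnt (F count now 1)
Step 6: +1 fires, +1 burnt (F count now 1)
Step 7: +1 fires, +1 burnt (F count now 1)
Step 8: +0 fires, +1 burnt (F count now 0)
Fire out after step 8
Initially T: 21, now '.': 28
Total burnt (originally-T cells now '.'): 19

Answer: 19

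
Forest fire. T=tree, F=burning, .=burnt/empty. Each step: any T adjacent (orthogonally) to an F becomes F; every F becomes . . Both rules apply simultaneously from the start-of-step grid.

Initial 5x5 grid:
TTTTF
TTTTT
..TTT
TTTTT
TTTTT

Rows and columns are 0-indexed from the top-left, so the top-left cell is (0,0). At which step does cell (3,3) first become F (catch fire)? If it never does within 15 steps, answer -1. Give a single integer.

Step 1: cell (3,3)='T' (+2 fires, +1 burnt)
Step 2: cell (3,3)='T' (+3 fires, +2 burnt)
Step 3: cell (3,3)='T' (+4 fires, +3 burnt)
Step 4: cell (3,3)='F' (+5 fires, +4 burnt)
  -> target ignites at step 4
Step 5: cell (3,3)='.' (+3 fires, +5 burnt)
Step 6: cell (3,3)='.' (+2 fires, +3 burnt)
Step 7: cell (3,3)='.' (+2 fires, +2 burnt)
Step 8: cell (3,3)='.' (+1 fires, +2 burnt)
Step 9: cell (3,3)='.' (+0 fires, +1 burnt)
  fire out at step 9

4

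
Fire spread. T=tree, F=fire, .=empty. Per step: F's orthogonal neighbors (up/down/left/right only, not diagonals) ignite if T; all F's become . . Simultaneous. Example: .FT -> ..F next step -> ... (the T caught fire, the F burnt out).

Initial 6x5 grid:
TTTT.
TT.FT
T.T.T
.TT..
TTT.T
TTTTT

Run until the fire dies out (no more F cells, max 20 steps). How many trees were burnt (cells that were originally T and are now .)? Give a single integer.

Answer: 9

Derivation:
Step 1: +2 fires, +1 burnt (F count now 2)
Step 2: +2 fires, +2 burnt (F count now 2)
Step 3: +1 fires, +2 burnt (F count now 1)
Step 4: +2 fires, +1 burnt (F count now 2)
Step 5: +1 fires, +2 burnt (F count now 1)
Step 6: +1 fires, +1 burnt (F count now 1)
Step 7: +0 fires, +1 burnt (F count now 0)
Fire out after step 7
Initially T: 21, now '.': 18
Total burnt (originally-T cells now '.'): 9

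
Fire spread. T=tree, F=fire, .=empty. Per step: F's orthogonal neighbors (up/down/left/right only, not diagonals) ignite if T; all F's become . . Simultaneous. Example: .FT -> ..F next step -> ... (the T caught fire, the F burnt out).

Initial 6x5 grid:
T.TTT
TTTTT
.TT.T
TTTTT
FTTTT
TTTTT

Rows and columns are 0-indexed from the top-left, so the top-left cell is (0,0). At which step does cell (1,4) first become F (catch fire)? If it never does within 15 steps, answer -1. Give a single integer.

Step 1: cell (1,4)='T' (+3 fires, +1 burnt)
Step 2: cell (1,4)='T' (+3 fires, +3 burnt)
Step 3: cell (1,4)='T' (+4 fires, +3 burnt)
Step 4: cell (1,4)='T' (+5 fires, +4 burnt)
Step 5: cell (1,4)='T' (+4 fires, +5 burnt)
Step 6: cell (1,4)='T' (+4 fires, +4 burnt)
Step 7: cell (1,4)='F' (+2 fires, +4 burnt)
  -> target ignites at step 7
Step 8: cell (1,4)='.' (+1 fires, +2 burnt)
Step 9: cell (1,4)='.' (+0 fires, +1 burnt)
  fire out at step 9

7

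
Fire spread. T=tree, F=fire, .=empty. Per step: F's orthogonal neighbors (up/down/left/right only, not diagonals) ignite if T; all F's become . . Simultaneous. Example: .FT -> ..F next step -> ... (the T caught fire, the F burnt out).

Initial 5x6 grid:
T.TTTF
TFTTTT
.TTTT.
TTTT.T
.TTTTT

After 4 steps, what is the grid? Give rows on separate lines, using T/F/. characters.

Step 1: 5 trees catch fire, 2 burn out
  T.TTF.
  F.FTTF
  .FTTT.
  TTTT.T
  .TTTTT
Step 2: 7 trees catch fire, 5 burn out
  F.FF..
  ...FF.
  ..FTT.
  TFTT.T
  .TTTTT
Step 3: 5 trees catch fire, 7 burn out
  ......
  ......
  ...FF.
  F.FT.T
  .FTTTT
Step 4: 2 trees catch fire, 5 burn out
  ......
  ......
  ......
  ...F.T
  ..FTTT

......
......
......
...F.T
..FTTT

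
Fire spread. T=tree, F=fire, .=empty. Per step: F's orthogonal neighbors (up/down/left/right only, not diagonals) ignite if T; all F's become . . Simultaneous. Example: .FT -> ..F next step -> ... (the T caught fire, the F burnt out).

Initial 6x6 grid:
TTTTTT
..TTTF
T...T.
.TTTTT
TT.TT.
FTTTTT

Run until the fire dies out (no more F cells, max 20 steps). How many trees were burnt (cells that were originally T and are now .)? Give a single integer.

Step 1: +4 fires, +2 burnt (F count now 4)
Step 2: +5 fires, +4 burnt (F count now 5)
Step 3: +5 fires, +5 burnt (F count now 5)
Step 4: +7 fires, +5 burnt (F count now 7)
Step 5: +2 fires, +7 burnt (F count now 2)
Step 6: +1 fires, +2 burnt (F count now 1)
Step 7: +0 fires, +1 burnt (F count now 0)
Fire out after step 7
Initially T: 25, now '.': 35
Total burnt (originally-T cells now '.'): 24

Answer: 24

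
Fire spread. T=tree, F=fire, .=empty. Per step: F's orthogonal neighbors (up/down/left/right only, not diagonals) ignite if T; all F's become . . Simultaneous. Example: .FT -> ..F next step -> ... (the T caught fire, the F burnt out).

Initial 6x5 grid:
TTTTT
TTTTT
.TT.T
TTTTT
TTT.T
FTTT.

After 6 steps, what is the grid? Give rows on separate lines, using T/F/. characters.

Step 1: 2 trees catch fire, 1 burn out
  TTTTT
  TTTTT
  .TT.T
  TTTTT
  FTT.T
  .FTT.
Step 2: 3 trees catch fire, 2 burn out
  TTTTT
  TTTTT
  .TT.T
  FTTTT
  .FT.T
  ..FT.
Step 3: 3 trees catch fire, 3 burn out
  TTTTT
  TTTTT
  .TT.T
  .FTTT
  ..F.T
  ...F.
Step 4: 2 trees catch fire, 3 burn out
  TTTTT
  TTTTT
  .FT.T
  ..FTT
  ....T
  .....
Step 5: 3 trees catch fire, 2 burn out
  TTTTT
  TFTTT
  ..F.T
  ...FT
  ....T
  .....
Step 6: 4 trees catch fire, 3 burn out
  TFTTT
  F.FTT
  ....T
  ....F
  ....T
  .....

TFTTT
F.FTT
....T
....F
....T
.....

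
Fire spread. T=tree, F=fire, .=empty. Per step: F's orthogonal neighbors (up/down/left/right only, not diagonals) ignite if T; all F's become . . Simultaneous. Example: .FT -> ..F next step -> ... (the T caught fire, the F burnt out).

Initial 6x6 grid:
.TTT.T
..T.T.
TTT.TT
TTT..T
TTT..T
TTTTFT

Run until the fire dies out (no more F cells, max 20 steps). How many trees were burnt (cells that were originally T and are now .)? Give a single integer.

Step 1: +2 fires, +1 burnt (F count now 2)
Step 2: +2 fires, +2 burnt (F count now 2)
Step 3: +3 fires, +2 burnt (F count now 3)
Step 4: +4 fires, +3 burnt (F count now 4)
Step 5: +4 fires, +4 burnt (F count now 4)
Step 6: +4 fires, +4 burnt (F count now 4)
Step 7: +2 fires, +4 burnt (F count now 2)
Step 8: +2 fires, +2 burnt (F count now 2)
Step 9: +0 fires, +2 burnt (F count now 0)
Fire out after step 9
Initially T: 24, now '.': 35
Total burnt (originally-T cells now '.'): 23

Answer: 23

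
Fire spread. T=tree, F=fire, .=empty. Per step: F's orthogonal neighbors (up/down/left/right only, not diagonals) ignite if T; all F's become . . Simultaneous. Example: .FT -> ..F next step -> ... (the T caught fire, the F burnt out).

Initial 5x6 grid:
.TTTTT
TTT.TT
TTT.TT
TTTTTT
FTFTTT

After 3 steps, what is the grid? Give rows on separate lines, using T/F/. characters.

Step 1: 4 trees catch fire, 2 burn out
  .TTTTT
  TTT.TT
  TTT.TT
  FTFTTT
  .F.FTT
Step 2: 5 trees catch fire, 4 burn out
  .TTTTT
  TTT.TT
  FTF.TT
  .F.FTT
  ....FT
Step 3: 5 trees catch fire, 5 burn out
  .TTTTT
  FTF.TT
  .F..TT
  ....FT
  .....F

.TTTTT
FTF.TT
.F..TT
....FT
.....F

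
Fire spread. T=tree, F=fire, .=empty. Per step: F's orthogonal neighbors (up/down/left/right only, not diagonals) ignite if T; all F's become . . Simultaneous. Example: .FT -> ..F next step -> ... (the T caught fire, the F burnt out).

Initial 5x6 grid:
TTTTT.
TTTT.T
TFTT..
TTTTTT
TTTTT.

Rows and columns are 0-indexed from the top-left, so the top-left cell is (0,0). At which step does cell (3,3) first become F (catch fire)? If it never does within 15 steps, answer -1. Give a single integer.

Step 1: cell (3,3)='T' (+4 fires, +1 burnt)
Step 2: cell (3,3)='T' (+7 fires, +4 burnt)
Step 3: cell (3,3)='F' (+6 fires, +7 burnt)
  -> target ignites at step 3
Step 4: cell (3,3)='.' (+3 fires, +6 burnt)
Step 5: cell (3,3)='.' (+3 fires, +3 burnt)
Step 6: cell (3,3)='.' (+0 fires, +3 burnt)
  fire out at step 6

3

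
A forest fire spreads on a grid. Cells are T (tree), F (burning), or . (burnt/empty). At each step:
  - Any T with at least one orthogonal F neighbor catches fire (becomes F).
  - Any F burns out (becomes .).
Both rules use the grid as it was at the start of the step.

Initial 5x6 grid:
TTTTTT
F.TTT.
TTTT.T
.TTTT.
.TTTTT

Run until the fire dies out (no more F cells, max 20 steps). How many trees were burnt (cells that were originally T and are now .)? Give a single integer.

Step 1: +2 fires, +1 burnt (F count now 2)
Step 2: +2 fires, +2 burnt (F count now 2)
Step 3: +3 fires, +2 burnt (F count now 3)
Step 4: +5 fires, +3 burnt (F count now 5)
Step 5: +4 fires, +5 burnt (F count now 4)
Step 6: +4 fires, +4 burnt (F count now 4)
Step 7: +1 fires, +4 burnt (F count now 1)
Step 8: +1 fires, +1 burnt (F count now 1)
Step 9: +0 fires, +1 burnt (F count now 0)
Fire out after step 9
Initially T: 23, now '.': 29
Total burnt (originally-T cells now '.'): 22

Answer: 22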